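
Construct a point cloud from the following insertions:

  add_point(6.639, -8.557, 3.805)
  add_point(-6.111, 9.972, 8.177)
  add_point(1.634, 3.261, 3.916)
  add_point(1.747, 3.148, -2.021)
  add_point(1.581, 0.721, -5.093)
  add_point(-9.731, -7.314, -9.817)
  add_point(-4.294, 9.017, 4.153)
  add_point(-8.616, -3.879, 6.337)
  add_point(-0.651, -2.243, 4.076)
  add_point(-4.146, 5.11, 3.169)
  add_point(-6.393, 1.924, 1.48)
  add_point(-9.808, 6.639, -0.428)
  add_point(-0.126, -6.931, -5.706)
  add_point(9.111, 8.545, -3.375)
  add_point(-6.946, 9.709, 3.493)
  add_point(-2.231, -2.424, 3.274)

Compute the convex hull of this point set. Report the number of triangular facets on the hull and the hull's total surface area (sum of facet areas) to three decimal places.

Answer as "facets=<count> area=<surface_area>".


facets=12 area=1052.734

Extreme-point indices: [0, 1, 5, 7, 11, 12, 13, 14] — 8 of 16 on the boundary.

Triangle areas on the boundary:
  f1: (p5, p13, p11) → 161.7993
  f2: (p1, p0, p13) → 172.7149
  f3: (p12, p0, p13) → 102.8632
  f4: (p12, p5, p13) → 79.4268
  f5: (p12, p5, p0) → 33.4508
  f6: (p14, p13, p11) → 49.6685
  f7: (p14, p1, p11) → 8.4278
  f8: (p14, p1, p13) → 40.5971
  f9: (p7, p5, p11) → 97.0731
  f10: (p7, p1, p11) → 60.9014
  f11: (p7, p5, p0) → 132.2103
  f12: (p7, p1, p0) → 113.6006
Σ area = 1052.734

Euler characteristic 8−18+12 = 2 ✓


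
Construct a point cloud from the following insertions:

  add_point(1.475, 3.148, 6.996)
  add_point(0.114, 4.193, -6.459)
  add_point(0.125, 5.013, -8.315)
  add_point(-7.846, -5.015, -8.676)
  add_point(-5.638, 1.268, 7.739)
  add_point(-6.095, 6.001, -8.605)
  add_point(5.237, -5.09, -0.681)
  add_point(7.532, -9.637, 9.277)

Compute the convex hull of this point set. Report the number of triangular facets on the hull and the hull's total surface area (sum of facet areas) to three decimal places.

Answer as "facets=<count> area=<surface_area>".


facets=10 area=732.500

Points on the hull: [0, 2, 3, 4, 5, 6, 7] (7 of 8).

Facet areas (half cross-product norm):
  f1: (p4, p7, p3) → 151.8939
  f2: (p4, p0, p7) → 52.2673
  f3: (p4, p5, p3) → 91.5589
  f4: (p4, p0, p5) → 62.3029
  f5: (p2, p5, p3) → 35.1627
  f6: (p2, p0, p5) → 48.2528
  f7: (p6, p0, p7) → 64.6382
  f8: (p6, p2, p0) → 78.0417
  f9: (p6, p7, p3) → 65.7933
  f10: (p6, p2, p3) → 82.5886
Σ area = 732.500

Euler characteristic 7−15+10 = 2 ✓


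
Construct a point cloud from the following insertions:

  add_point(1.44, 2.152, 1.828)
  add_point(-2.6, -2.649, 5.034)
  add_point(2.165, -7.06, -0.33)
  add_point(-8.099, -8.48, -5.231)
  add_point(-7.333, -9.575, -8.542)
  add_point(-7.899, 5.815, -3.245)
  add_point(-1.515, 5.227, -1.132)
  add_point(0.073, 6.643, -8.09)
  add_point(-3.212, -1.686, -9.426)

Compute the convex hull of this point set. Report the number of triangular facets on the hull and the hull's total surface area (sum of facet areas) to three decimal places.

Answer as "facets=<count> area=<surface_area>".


facets=14 area=529.058

Extreme-point indices: [0, 1, 2, 3, 4, 5, 6, 7, 8] — 9 of 9 on the boundary.

Facet areas (half cross-product norm):
  f1: (p1, p2, p3) → 47.5718
  f2: (p5, p1, p3) → 78.0121
  f3: (p4, p2, p3) → 19.8530
  f4: (p4, p5, p3) → 23.2840
  f5: (p0, p7, p2) → 50.9960
  f6: (p0, p1, p2) → 28.6736
  f7: (p8, p7, p2) → 53.1338
  f8: (p8, p4, p2) → 51.0949
  f9: (p8, p5, p7) → 40.2483
  f10: (p8, p4, p5) → 45.0887
  f11: (p6, p5, p1) → 33.5312
  f12: (p6, p0, p1) → 17.2219
  f13: (p6, p5, p7) → 24.4088
  f14: (p6, p0, p7) → 15.9401
Σ area = 529.058

Euler characteristic 9−21+14 = 2 ✓


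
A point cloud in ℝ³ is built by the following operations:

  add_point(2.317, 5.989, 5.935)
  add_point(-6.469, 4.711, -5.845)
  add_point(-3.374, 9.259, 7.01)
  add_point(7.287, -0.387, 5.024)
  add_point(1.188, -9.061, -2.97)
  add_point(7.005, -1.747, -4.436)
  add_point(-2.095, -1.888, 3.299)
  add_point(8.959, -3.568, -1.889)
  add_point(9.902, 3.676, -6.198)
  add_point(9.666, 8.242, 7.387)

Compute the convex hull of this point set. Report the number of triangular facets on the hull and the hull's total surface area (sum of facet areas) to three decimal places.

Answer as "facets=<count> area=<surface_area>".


Hull vertices (9/10): indices [1, 2, 3, 4, 5, 6, 7, 8, 9].

Facet areas (half cross-product norm):
  f1: (p4, p8, p1) → 111.6473
  f2: (p6, p4, p1) → 60.8973
  f3: (p2, p8, p1) → 112.8247
  f4: (p2, p9, p8) → 93.7697
  f5: (p2, p6, p1) → 67.7987
  f6: (p7, p9, p8) → 59.4122
  f7: (p3, p6, p4) → 48.4323
  f8: (p3, p7, p4) → 36.8290
  f9: (p3, p7, p9) → 30.0747
  f10: (p3, p2, p9) → 59.4529
  f11: (p3, p2, p6) → 56.7884
  f12: (p5, p4, p8) → 6.4744
  f13: (p5, p7, p8) → 10.9712
  f14: (p5, p7, p4) → 17.2230
Σ area = 772.596

Check V−E+F: 9 − 21 + 14 = 2.

facets=14 area=772.596


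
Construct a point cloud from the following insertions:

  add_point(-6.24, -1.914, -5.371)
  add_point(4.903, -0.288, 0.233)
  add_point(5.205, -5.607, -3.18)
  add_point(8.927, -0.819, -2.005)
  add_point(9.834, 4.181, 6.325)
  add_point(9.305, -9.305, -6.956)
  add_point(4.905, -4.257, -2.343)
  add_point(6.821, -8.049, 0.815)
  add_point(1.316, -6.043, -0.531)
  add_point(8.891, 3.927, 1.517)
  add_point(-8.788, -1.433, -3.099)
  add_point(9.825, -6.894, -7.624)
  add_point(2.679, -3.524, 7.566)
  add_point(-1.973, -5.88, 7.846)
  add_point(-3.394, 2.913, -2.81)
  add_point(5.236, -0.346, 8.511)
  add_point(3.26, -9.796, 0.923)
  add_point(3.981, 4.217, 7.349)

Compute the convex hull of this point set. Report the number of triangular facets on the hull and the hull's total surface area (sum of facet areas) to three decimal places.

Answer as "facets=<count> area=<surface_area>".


facets=22 area=758.600

Extreme-point indices: [0, 4, 5, 7, 9, 10, 11, 12, 13, 14, 15, 16, 17] — 13 of 18 on the boundary.

Triangle areas on the boundary:
  f1: (p13, p16, p10) → 63.9268
  f2: (p5, p11, p4) → 21.0298
  f3: (p0, p14, p10) → 10.6110
  f4: (p0, p14, p11) → 51.6655
  f5: (p0, p5, p11) → 21.6543
  f6: (p0, p16, p10) → 22.8818
  f7: (p0, p5, p16) → 68.8563
  f8: (p9, p11, p4) → 26.2276
  f9: (p9, p14, p11) → 90.6499
  f10: (p12, p15, p13) → 5.3051
  f11: (p7, p5, p16) → 15.9425
  f12: (p7, p12, p15) → 18.4072
  f13: (p7, p5, p4) → 50.7655
  f14: (p7, p15, p4) → 37.0940
  f15: (p7, p13, p16) → 17.8179
  f16: (p7, p12, p13) → 23.2319
  f17: (p17, p15, p13) → 20.8188
  f18: (p17, p13, p10) → 79.8572
  f19: (p17, p14, p10) → 36.4548
  f20: (p17, p15, p4) → 14.1287
  f21: (p17, p9, p4) → 14.5733
  f22: (p17, p9, p14) → 46.6999
Σ area = 758.600

Euler characteristic 13−33+22 = 2 ✓


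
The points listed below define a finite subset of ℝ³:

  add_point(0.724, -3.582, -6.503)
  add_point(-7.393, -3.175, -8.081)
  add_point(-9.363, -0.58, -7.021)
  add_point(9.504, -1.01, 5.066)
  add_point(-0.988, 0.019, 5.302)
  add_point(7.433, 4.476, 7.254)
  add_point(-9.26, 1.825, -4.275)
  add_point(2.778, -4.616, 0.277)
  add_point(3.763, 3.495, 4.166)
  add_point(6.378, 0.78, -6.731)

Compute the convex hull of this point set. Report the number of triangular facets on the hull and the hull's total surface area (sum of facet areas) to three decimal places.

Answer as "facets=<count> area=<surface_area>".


Extreme-point indices: [0, 1, 2, 3, 4, 5, 6, 7, 9] — 9 of 10 on the boundary.

Per-facet area ½‖(b−a)×(c−a)‖:
  f1: (p9, p5, p3) → 38.3058
  f2: (p9, p7, p3) → 42.7206
  f3: (p4, p5, p3) → 29.9081
  f4: (p4, p7, p3) → 34.3015
  f5: (p0, p9, p7) → 25.4244
  f6: (p6, p4, p5) → 47.4545
  f7: (p6, p9, p5) → 114.5301
  f8: (p6, p4, p2) → 20.3647
  f9: (p6, p9, p2) → 28.7124
  f10: (p1, p0, p7) → 26.1763
  f11: (p1, p4, p2) → 25.5274
  f12: (p1, p4, p7) → 51.6594
  f13: (p1, p9, p2) → 23.4141
  f14: (p1, p0, p9) → 19.8999
Σ area = 528.399

Euler: V−E+F = 9−21+14 = 2.

facets=14 area=528.399


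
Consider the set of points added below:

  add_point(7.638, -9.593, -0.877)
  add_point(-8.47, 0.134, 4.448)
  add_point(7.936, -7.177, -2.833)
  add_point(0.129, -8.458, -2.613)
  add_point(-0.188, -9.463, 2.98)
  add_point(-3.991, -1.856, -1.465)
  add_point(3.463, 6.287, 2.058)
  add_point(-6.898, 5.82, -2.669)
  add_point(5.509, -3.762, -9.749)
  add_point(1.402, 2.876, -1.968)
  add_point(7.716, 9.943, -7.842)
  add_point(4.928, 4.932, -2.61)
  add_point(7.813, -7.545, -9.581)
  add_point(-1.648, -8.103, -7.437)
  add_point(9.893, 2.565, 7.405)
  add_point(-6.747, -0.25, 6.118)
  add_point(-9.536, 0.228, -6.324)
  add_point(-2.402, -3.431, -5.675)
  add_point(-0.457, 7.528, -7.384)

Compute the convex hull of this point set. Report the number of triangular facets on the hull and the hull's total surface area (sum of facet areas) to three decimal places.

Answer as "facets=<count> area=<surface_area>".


facets=22 area=1124.232

Points on the hull: [0, 1, 4, 6, 7, 8, 10, 12, 13, 14, 15, 16, 18] (13 of 19).

Per-facet area ½‖(b−a)×(c−a)‖:
  f1: (p12, p0, p14) → 62.3028
  f2: (p12, p10, p14) → 141.0023
  f3: (p4, p0, p14) → 64.4445
  f4: (p4, p15, p14) → 91.0943
  f5: (p6, p10, p14) → 48.2475
  f6: (p6, p15, p14) → 57.6878
  f7: (p13, p12, p0) → 42.1055
  f8: (p13, p4, p0) → 44.0135
  f9: (p13, p4, p16) → 60.8688
  f10: (p8, p12, p10) → 20.6203
  f11: (p8, p18, p10) → 54.2557
  f12: (p8, p18, p16) → 74.8593
  f13: (p8, p13, p16) → 48.7261
  f14: (p8, p13, p12) → 19.2456
  f15: (p7, p6, p15) → 57.4434
  f16: (p7, p18, p16) → 28.9437
  f17: (p7, p18, p10) → 18.5832
  f18: (p7, p6, p10) → 64.8422
  f19: (p1, p7, p16) → 32.8246
  f20: (p1, p7, p15) → 9.6896
  f21: (p1, p4, p16) → 69.0033
  f22: (p1, p4, p15) → 13.4283
Σ area = 1124.232

Euler: V−E+F = 13−33+22 = 2.


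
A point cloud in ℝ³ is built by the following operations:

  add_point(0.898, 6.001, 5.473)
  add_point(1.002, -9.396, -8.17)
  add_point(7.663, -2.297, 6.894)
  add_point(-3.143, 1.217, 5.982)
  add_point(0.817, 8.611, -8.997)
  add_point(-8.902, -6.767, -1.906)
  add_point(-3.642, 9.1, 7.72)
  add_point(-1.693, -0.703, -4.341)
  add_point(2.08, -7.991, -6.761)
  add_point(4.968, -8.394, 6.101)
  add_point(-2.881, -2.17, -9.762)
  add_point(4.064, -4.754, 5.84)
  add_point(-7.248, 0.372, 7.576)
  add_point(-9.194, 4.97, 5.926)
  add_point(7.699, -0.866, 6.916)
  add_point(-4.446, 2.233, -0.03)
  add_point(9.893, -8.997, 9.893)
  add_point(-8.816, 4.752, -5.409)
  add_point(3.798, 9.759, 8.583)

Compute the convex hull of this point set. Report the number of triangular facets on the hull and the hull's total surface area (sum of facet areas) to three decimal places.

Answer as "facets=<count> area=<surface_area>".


12 of the 19 inputs are extreme points: [1, 4, 5, 6, 8, 10, 12, 13, 14, 16, 17, 18].

Area of each hull facet:
  f1: (p12, p18, p16) → 133.1778
  f2: (p12, p5, p13) → 30.7247
  f3: (p12, p5, p16) → 117.5763
  f4: (p1, p5, p16) → 120.2110
  f5: (p1, p5, p10) → 44.2075
  f6: (p1, p4, p10) → 36.1497
  f7: (p6, p12, p13) → 18.6122
  f8: (p6, p12, p18) → 31.5168
  f9: (p6, p4, p18) → 64.4138
  f10: (p17, p4, p10) → 50.4589
  f11: (p17, p5, p13) → 65.7024
  f12: (p17, p5, p10) → 51.7355
  f13: (p17, p6, p13) → 39.3985
  f14: (p17, p6, p4) → 80.4782
  f15: (p14, p18, p16) → 24.2155
  f16: (p14, p4, p16) → 54.0397
  f17: (p14, p4, p18) → 101.1122
  f18: (p8, p4, p16) → 151.4245
  f19: (p8, p1, p16) → 14.2264
  f20: (p8, p1, p4) → 16.5182
Σ area = 1245.900

Euler: V−E+F = 12−30+20 = 2.

facets=20 area=1245.900


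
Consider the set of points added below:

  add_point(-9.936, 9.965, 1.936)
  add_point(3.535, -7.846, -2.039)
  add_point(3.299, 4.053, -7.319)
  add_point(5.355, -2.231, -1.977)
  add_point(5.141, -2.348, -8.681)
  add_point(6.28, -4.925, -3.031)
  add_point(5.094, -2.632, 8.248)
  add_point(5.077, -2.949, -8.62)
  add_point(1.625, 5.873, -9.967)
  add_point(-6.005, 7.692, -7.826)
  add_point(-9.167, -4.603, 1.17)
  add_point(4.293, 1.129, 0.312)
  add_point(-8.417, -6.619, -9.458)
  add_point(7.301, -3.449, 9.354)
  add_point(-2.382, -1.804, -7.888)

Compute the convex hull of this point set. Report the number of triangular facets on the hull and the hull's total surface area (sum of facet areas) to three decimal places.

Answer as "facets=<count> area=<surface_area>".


Points on the hull: [0, 1, 2, 4, 5, 7, 8, 9, 10, 12, 13] (11 of 15).

Triangle areas on the boundary:
  f1: (p10, p13, p0) → 134.4836
  f2: (p10, p1, p13) → 86.2267
  f3: (p2, p13, p0) → 158.3955
  f4: (p2, p8, p0) → 30.8698
  f5: (p12, p10, p0) → 76.8794
  f6: (p12, p10, p1) → 68.7406
  f7: (p5, p1, p13) → 25.7082
  f8: (p9, p8, p0) → 34.0404
  f9: (p9, p12, p0) → 76.1641
  f10: (p9, p12, p8) → 59.1112
  f11: (p7, p12, p8) → 66.5847
  f12: (p7, p12, p1) → 56.0500
  f13: (p7, p5, p1) → 11.8286
  f14: (p4, p2, p8) → 10.9877
  f15: (p4, p7, p8) → 1.3349
  f16: (p4, p7, p5) → 1.6878
  f17: (p4, p2, p13) → 61.4863
  f18: (p4, p5, p13) → 20.6678
Σ area = 981.247

Euler characteristic 11−27+18 = 2 ✓

facets=18 area=981.247


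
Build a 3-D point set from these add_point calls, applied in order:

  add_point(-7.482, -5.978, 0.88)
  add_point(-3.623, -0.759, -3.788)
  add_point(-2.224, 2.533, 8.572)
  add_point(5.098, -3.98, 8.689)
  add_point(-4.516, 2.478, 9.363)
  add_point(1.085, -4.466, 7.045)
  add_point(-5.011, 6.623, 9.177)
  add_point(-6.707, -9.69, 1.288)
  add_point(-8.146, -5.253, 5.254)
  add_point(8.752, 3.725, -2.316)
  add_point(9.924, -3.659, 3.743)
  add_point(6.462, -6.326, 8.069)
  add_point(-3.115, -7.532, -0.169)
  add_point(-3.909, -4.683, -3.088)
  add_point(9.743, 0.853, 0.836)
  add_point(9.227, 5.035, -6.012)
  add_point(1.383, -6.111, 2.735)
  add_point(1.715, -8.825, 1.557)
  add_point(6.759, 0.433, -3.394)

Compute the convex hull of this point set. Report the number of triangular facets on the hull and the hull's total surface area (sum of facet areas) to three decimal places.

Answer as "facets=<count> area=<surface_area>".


14 of the 19 inputs are extreme points: [0, 1, 3, 4, 6, 7, 8, 9, 10, 11, 13, 14, 15, 17].

Area of each hull facet:
  f1: (p11, p7, p8) → 45.0722
  f2: (p14, p15, p10) → 9.4043
  f3: (p1, p15, p6) → 106.8927
  f4: (p17, p15, p10) → 64.4353
  f5: (p17, p11, p10) → 25.8165
  f6: (p17, p11, p7) → 28.2003
  f7: (p4, p6, p8) → 13.2210
  f8: (p4, p11, p8) → 64.8357
  f9: (p3, p11, p10) → 8.5393
  f10: (p3, p14, p10) → 17.0049
  f11: (p3, p14, p6) → 75.6702
  f12: (p3, p4, p6) → 18.4657
  f13: (p3, p4, p11) → 7.4201
  f14: (p9, p15, p6) → 27.8500
  f15: (p9, p14, p6) → 39.1133
  f16: (p9, p14, p15) → 4.3526
  f17: (p0, p7, p8) → 8.5196
  f18: (p0, p6, p8) → 26.3648
  f19: (p0, p1, p6) → 58.3154
  f20: (p13, p1, p15) → 24.8488
  f21: (p13, p17, p15) → 68.8948
  f22: (p13, p17, p7) → 27.4800
  f23: (p13, p0, p7) → 10.3168
  f24: (p13, p0, p1) → 10.0402
Σ area = 791.074

Euler characteristic 14−36+24 = 2 ✓

facets=24 area=791.074


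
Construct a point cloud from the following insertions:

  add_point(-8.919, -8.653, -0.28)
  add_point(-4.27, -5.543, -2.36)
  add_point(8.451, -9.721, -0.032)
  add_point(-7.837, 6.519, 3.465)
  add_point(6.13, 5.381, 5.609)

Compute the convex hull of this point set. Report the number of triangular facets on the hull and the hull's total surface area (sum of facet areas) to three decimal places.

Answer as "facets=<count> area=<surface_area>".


facets=6 area=524.231

Points on the hull: [0, 1, 2, 3, 4] (5 of 5).

Per-facet area ½‖(b−a)×(c−a)‖:
  f1: (p1, p2, p0) → 34.8978
  f2: (p1, p3, p0) → 41.1247
  f3: (p4, p2, p0) → 139.0394
  f4: (p4, p3, p0) → 110.9958
  f5: (p4, p1, p2) → 103.2934
  f6: (p4, p1, p3) → 94.8794
Σ area = 524.231

Euler: V−E+F = 5−9+6 = 2.


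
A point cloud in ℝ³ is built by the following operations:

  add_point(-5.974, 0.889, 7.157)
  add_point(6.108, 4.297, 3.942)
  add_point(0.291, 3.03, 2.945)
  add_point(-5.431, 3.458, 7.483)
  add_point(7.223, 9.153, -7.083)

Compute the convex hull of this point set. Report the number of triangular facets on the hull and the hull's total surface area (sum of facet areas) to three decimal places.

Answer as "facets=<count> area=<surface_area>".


Hull vertices (5/5): indices [0, 1, 2, 3, 4].

Triangle areas on the boundary:
  f1: (p3, p4, p0) → 25.2625
  f2: (p1, p3, p0) → 15.5890
  f3: (p1, p3, p4) → 67.6281
  f4: (p2, p4, p0) → 20.6316
  f5: (p2, p1, p0) → 15.9814
  f6: (p2, p1, p4) → 36.5059
Σ area = 181.598

Euler characteristic 5−9+6 = 2 ✓

facets=6 area=181.598


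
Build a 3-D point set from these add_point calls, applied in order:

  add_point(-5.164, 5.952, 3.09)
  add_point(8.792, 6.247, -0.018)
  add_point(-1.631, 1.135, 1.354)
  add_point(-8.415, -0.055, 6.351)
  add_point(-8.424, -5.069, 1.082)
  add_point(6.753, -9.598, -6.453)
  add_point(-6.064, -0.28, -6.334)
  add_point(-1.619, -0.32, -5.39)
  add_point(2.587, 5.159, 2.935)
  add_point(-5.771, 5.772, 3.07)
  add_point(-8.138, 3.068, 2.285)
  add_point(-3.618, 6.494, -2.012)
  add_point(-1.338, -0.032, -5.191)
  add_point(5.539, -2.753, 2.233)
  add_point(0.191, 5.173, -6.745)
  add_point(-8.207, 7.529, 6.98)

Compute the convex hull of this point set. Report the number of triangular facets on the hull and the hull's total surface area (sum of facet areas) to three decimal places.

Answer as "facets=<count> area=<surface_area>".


Points on the hull: [1, 3, 4, 5, 6, 8, 10, 11, 13, 14, 15] (11 of 16).

Area of each hull facet:
  f1: (p14, p5, p1) → 86.0956
  f2: (p13, p5, p4) → 78.8676
  f3: (p13, p5, p1) → 51.2611
  f4: (p6, p5, p4) → 72.0873
  f5: (p6, p14, p5) → 64.1666
  f6: (p11, p14, p1) → 34.1070
  f7: (p11, p6, p14) → 24.1017
  f8: (p15, p11, p1) → 60.6917
  f9: (p15, p11, p6) → 38.9392
  f10: (p8, p13, p1) → 28.8837
  f11: (p8, p15, p1) → 14.7940
  f12: (p8, p15, p13) → 42.0923
  f13: (p3, p13, p4) → 50.8702
  f14: (p3, p15, p4) → 18.4177
  f15: (p3, p15, p13) → 55.4155
  f16: (p10, p6, p4) → 34.3239
  f17: (p10, p15, p4) → 16.4594
  f18: (p10, p15, p6) → 13.0542
Σ area = 784.629

Euler characteristic 11−27+18 = 2 ✓

facets=18 area=784.629


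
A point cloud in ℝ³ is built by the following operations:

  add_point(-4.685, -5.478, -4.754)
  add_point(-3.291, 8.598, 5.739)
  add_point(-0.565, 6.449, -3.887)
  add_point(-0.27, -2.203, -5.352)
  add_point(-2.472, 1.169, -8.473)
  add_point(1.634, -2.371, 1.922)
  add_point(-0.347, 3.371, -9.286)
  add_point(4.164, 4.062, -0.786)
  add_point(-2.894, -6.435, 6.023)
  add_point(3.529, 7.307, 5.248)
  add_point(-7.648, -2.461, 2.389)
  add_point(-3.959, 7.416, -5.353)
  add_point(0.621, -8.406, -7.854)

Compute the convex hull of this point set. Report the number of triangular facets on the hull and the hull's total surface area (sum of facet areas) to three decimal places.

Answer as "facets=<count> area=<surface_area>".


facets=20 area=656.997

Hull vertices (12/13): indices [0, 1, 2, 4, 5, 6, 7, 8, 9, 10, 11, 12].

Per-facet area ½‖(b−a)×(c−a)‖:
  f1: (p6, p12, p7) → 57.2648
  f2: (p8, p1, p10) → 44.0082
  f3: (p0, p8, p10) → 29.8135
  f4: (p0, p8, p12) → 35.8031
  f5: (p11, p1, p10) → 63.6800
  f6: (p11, p0, p10) → 51.1427
  f7: (p5, p12, p7) → 42.1581
  f8: (p5, p8, p12) → 41.9546
  f9: (p4, p6, p12) → 14.0841
  f10: (p4, p0, p12) → 26.9285
  f11: (p4, p11, p6) → 10.5599
  f12: (p4, p11, p0) → 24.9873
  f13: (p2, p6, p7) → 18.6216
  f14: (p2, p11, p6) → 11.6951
  f15: (p9, p8, p1) → 51.1643
  f16: (p9, p5, p8) → 34.1207
  f17: (p9, p5, p7) → 25.4991
  f18: (p9, p2, p7) → 20.7385
  f19: (p9, p11, p1) → 38.8609
  f20: (p9, p2, p11) → 13.9119
Σ area = 656.997

Euler: V−E+F = 12−30+20 = 2.


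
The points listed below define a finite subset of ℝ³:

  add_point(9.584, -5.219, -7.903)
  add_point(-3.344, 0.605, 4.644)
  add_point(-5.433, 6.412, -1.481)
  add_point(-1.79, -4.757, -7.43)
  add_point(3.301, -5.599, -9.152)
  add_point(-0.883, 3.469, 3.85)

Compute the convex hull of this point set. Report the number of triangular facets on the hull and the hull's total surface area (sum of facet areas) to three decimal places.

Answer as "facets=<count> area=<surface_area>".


facets=8 area=335.319

Extreme-point indices: [0, 1, 2, 3, 4, 5] — 6 of 6 on the boundary.

Area of each hull facet:
  f1: (p4, p0, p2) → 49.6147
  f2: (p3, p4, p2) → 30.3016
  f3: (p3, p1, p2) → 54.3406
  f4: (p3, p4, p0) → 9.3199
  f5: (p3, p1, p0) → 74.6655
  f6: (p5, p0, p2) → 68.1229
  f7: (p5, p1, p2) → 14.6477
  f8: (p5, p1, p0) → 34.3061
Σ area = 335.319

Euler characteristic 6−12+8 = 2 ✓


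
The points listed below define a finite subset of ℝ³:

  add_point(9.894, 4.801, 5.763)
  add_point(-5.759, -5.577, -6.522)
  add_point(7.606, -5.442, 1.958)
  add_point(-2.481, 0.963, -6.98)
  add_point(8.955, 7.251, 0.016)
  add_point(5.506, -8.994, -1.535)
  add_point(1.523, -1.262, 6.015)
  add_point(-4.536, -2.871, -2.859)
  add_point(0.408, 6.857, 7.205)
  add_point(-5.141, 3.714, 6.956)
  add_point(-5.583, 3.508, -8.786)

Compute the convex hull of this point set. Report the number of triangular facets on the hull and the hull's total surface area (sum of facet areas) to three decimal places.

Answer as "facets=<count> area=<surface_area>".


facets=16 area=755.750

Points on the hull: [0, 1, 2, 3, 4, 5, 6, 8, 9, 10] (10 of 11).

Area of each hull facet:
  f1: (p6, p5, p1) → 71.6760
  f2: (p6, p9, p1) → 62.8438
  f3: (p10, p9, p1) → 71.7936
  f4: (p10, p5, p1) → 56.3582
  f5: (p8, p4, p0) → 30.8673
  f6: (p8, p6, p0) → 37.9579
  f7: (p8, p6, p9) → 24.5360
  f8: (p8, p10, p4) → 92.0876
  f9: (p8, p10, p9) → 50.1353
  f10: (p2, p6, p0) → 41.4583
  f11: (p2, p6, p5) → 21.2684
  f12: (p2, p4, p0) → 35.2604
  f13: (p2, p4, p5) → 28.1970
  f14: (p3, p4, p5) → 97.1612
  f15: (p3, p10, p5) → 5.8009
  f16: (p3, p10, p4) → 28.3478
Σ area = 755.750

Check V−E+F: 10 − 24 + 16 = 2.


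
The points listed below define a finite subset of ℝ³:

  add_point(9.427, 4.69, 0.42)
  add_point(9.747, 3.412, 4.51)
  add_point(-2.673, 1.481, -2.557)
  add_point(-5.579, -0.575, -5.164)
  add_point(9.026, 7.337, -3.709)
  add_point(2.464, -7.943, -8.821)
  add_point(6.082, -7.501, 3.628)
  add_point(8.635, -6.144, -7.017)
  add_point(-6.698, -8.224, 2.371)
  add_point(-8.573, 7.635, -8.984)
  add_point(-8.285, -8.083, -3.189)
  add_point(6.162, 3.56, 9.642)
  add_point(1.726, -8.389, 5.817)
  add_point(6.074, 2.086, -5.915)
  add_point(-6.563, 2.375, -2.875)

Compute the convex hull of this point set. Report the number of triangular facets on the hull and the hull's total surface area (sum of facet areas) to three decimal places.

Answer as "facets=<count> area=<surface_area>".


Hull vertices (13/15): indices [0, 1, 4, 5, 6, 7, 8, 9, 10, 11, 12, 13, 14].

Per-facet area ½‖(b−a)×(c−a)‖:
  f1: (p8, p11, p12) → 55.4857
  f2: (p4, p11, p9) → 129.7332
  f3: (p4, p11, p1) → 20.9235
  f4: (p6, p7, p1) → 63.2483
  f5: (p6, p11, p1) → 35.9794
  f6: (p6, p11, p12) → 31.1589
  f7: (p14, p11, p9) → 56.8101
  f8: (p14, p8, p9) → 22.3293
  f9: (p14, p8, p11) → 102.6170
  f10: (p5, p6, p12) → 31.6564
  f11: (p5, p6, p7) → 36.8181
  f12: (p5, p7, p9) → 60.4500
  f13: (p13, p7, p9) → 56.7168
  f14: (p13, p4, p9) → 50.1202
  f15: (p13, p4, p7) → 20.3517
  f16: (p0, p7, p1) → 27.0042
  f17: (p0, p4, p1) → 2.7843
  f18: (p0, p4, p7) → 32.3706
  f19: (p10, p8, p12) → 20.6906
  f20: (p10, p5, p12) → 76.6300
  f21: (p10, p8, p9) → 45.2027
  f22: (p10, p5, p9) → 100.4203
Σ area = 1079.501

Euler: V−E+F = 13−33+22 = 2.

facets=22 area=1079.501


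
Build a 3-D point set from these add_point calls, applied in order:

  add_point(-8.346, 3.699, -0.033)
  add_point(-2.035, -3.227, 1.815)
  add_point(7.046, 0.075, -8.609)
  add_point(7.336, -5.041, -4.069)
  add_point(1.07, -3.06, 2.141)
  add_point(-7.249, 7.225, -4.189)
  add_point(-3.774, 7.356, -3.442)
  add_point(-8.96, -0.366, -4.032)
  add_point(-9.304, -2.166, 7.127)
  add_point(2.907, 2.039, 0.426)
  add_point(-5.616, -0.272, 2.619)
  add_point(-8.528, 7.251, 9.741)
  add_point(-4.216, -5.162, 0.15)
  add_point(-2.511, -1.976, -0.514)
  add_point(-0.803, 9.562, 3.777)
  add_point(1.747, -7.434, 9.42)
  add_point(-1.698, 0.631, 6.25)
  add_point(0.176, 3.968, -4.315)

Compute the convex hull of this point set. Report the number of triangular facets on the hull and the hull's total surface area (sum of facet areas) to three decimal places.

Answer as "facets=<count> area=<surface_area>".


facets=16 area=894.841

10 of the 18 inputs are extreme points: [2, 3, 5, 6, 7, 8, 11, 12, 14, 15].

Per-facet area ½‖(b−a)×(c−a)‖:
  f1: (p15, p14, p3) → 123.6099
  f2: (p11, p15, p8) → 58.4872
  f3: (p11, p15, p14) → 86.7162
  f4: (p11, p5, p14) → 52.5656
  f5: (p7, p11, p8) → 55.1101
  f6: (p7, p11, p5) → 54.3968
  f7: (p2, p14, p3) → 59.7218
  f8: (p2, p7, p3) → 56.2586
  f9: (p2, p7, p5) → 62.8698
  f10: (p12, p15, p8) → 49.5553
  f11: (p12, p7, p8) → 35.9716
  f12: (p12, p15, p3) → 67.6159
  f13: (p12, p7, p3) → 45.2522
  f14: (p6, p5, p14) → 12.0034
  f15: (p6, p2, p14) → 55.9009
  f16: (p6, p2, p5) → 18.8052
Σ area = 894.841

Euler characteristic 10−24+16 = 2 ✓


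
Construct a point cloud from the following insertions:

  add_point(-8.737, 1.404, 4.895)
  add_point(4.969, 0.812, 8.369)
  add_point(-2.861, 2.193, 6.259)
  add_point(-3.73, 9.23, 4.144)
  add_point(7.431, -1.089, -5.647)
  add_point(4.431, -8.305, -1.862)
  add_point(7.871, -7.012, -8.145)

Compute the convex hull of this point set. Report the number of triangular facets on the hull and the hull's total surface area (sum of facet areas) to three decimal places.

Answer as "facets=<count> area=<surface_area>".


Hull vertices (7/7): indices [0, 1, 2, 3, 4, 5, 6].

Per-facet area ½‖(b−a)×(c−a)‖:
  f1: (p3, p6, p0) → 105.0680
  f2: (p5, p6, p0) → 52.3098
  f3: (p5, p1, p0) → 95.2107
  f4: (p5, p1, p6) → 43.0124
  f5: (p2, p3, p0) → 22.4738
  f6: (p2, p1, p0) → 7.4132
  f7: (p2, p1, p3) → 28.5671
  f8: (p4, p3, p6) → 36.6874
  f9: (p4, p1, p6) → 39.7330
  f10: (p4, p1, p3) → 91.3902
Σ area = 521.865

Euler: V−E+F = 7−15+10 = 2.

facets=10 area=521.865


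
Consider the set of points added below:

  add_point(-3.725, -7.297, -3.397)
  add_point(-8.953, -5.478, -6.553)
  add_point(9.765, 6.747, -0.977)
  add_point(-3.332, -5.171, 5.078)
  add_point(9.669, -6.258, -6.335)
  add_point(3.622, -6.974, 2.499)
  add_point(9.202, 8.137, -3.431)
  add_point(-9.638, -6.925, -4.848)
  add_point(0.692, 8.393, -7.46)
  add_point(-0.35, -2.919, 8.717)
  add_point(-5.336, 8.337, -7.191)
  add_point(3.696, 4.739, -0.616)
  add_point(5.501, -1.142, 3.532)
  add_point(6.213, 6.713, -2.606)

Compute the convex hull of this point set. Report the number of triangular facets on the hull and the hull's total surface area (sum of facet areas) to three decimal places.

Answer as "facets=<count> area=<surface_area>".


Points on the hull: [0, 1, 2, 3, 4, 5, 6, 7, 8, 9, 10, 12] (12 of 14).

Area of each hull facet:
  f1: (p10, p9, p2) → 134.1981
  f2: (p6, p4, p2) → 20.0791
  f3: (p6, p4, p8) → 69.1648
  f4: (p6, p10, p2) → 19.7007
  f5: (p6, p10, p8) → 13.3266
  f6: (p3, p10, p7) → 94.0506
  f7: (p3, p10, p9) → 46.7990
  f8: (p12, p9, p2) → 25.4395
  f9: (p12, p4, p2) → 58.5580
  f10: (p1, p4, p8) → 133.2583
  f11: (p1, p10, p8) → 41.6027
  f12: (p1, p4, p7) → 21.0582
  f13: (p1, p10, p7) → 11.8628
  f14: (p0, p4, p7) → 19.2271
  f15: (p5, p12, p9) → 23.5884
  f16: (p5, p12, p4) → 33.1798
  f17: (p5, p3, p9) → 19.5695
  f18: (p5, p0, p4) → 50.4297
  f19: (p5, p3, p7) → 44.7448
  f20: (p5, p0, p7) → 12.3936
Σ area = 892.231

Euler: V−E+F = 12−30+20 = 2.

facets=20 area=892.231


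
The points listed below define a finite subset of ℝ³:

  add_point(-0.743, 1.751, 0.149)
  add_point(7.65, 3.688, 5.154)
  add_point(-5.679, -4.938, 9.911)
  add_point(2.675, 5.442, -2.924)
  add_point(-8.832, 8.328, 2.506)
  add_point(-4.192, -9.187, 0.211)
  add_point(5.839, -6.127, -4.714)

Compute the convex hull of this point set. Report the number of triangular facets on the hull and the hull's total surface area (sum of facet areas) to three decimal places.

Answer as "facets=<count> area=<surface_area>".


Hull vertices (6/7): indices [1, 2, 3, 4, 5, 6].

Per-facet area ½‖(b−a)×(c−a)‖:
  f1: (p2, p1, p4) → 116.7825
  f2: (p2, p5, p4) → 82.7894
  f3: (p6, p5, p4) → 105.7836
  f4: (p6, p2, p1) → 112.1234
  f5: (p6, p2, p5) → 56.7501
  f6: (p3, p1, p4) → 62.2585
  f7: (p3, p6, p4) → 68.3921
  f8: (p3, p6, p1) → 57.4953
Σ area = 662.375

Euler characteristic 6−12+8 = 2 ✓

facets=8 area=662.375


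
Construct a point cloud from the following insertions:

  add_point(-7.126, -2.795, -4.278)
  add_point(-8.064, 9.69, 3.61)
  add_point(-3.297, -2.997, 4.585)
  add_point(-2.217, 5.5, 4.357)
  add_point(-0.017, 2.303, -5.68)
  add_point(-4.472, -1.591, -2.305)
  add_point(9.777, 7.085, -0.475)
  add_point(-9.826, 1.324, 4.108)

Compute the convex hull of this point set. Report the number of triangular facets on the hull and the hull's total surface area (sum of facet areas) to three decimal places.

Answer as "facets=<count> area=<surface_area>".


facets=10 area=485.967

Extreme-point indices: [0, 1, 2, 3, 4, 6, 7] — 7 of 8 on the boundary.

Per-facet area ½‖(b−a)×(c−a)‖:
  f1: (p4, p1, p6) → 86.5642
  f2: (p3, p1, p7) → 28.3053
  f3: (p3, p1, p6) → 36.3697
  f4: (p0, p4, p6) → 31.3555
  f5: (p0, p4, p1) → 61.3989
  f6: (p0, p1, p7) → 39.6398
  f7: (p2, p3, p7) → 30.1276
  f8: (p2, p3, p6) → 54.0893
  f9: (p2, p0, p7) → 34.7549
  f10: (p2, p0, p6) → 83.3616
Σ area = 485.967

Euler: V−E+F = 7−15+10 = 2.


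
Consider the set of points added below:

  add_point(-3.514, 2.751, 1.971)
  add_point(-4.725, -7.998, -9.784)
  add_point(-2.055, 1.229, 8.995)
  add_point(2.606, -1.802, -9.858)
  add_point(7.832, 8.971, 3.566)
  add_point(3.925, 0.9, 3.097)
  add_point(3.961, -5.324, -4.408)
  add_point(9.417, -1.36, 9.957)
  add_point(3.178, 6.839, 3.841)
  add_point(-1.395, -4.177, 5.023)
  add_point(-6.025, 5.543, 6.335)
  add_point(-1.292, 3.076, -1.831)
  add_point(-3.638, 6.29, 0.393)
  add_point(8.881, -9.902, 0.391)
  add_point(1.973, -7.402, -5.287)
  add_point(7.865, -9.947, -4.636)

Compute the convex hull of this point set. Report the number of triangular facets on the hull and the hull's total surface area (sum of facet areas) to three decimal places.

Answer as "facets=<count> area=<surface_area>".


facets=16 area=970.693

Extreme-point indices: [1, 2, 3, 4, 7, 9, 10, 12, 13, 15] — 10 of 16 on the boundary.

Area of each hull facet:
  f1: (p2, p4, p10) → 43.8283
  f2: (p2, p4, p7) → 67.6172
  f3: (p12, p4, p10) → 38.9694
  f4: (p12, p3, p4) → 87.8664
  f5: (p12, p1, p10) → 51.5040
  f6: (p12, p1, p3) → 69.4531
  f7: (p15, p1, p3) → 52.4934
  f8: (p15, p3, p4) → 98.9217
  f9: (p13, p4, p7) → 77.5223
  f10: (p13, p15, p4) → 48.5176
  f11: (p13, p15, p1) → 29.4872
  f12: (p9, p13, p1) → 94.8476
  f13: (p9, p1, p10) → 82.3411
  f14: (p9, p2, p10) → 20.2905
  f15: (p9, p2, p7) → 38.7670
  f16: (p9, p13, p7) → 68.2665
Σ area = 970.693

Check V−E+F: 10 − 24 + 16 = 2.


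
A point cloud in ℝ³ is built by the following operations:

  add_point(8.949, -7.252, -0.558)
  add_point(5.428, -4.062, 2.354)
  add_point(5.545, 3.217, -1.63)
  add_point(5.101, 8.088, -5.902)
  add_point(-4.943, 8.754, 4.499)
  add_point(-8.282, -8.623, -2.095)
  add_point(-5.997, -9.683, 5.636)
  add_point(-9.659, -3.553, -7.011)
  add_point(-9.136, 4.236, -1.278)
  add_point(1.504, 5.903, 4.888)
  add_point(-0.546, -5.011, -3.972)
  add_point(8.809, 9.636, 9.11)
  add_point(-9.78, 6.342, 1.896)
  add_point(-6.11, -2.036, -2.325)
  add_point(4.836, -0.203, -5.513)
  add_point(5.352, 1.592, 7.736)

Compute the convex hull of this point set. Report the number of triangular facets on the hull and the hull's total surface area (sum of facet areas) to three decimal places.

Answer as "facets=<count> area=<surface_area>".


facets=18 area=1114.683

11 of the 16 inputs are extreme points: [0, 3, 4, 5, 6, 7, 8, 11, 12, 14, 15].

Per-facet area ½‖(b−a)×(c−a)‖:
  f1: (p3, p11, p0) → 124.7979
  f2: (p15, p11, p0) → 43.7279
  f3: (p15, p6, p0) → 94.6256
  f4: (p15, p6, p11) → 26.4959
  f5: (p4, p3, p12) → 42.2611
  f6: (p4, p3, p11) → 95.1503
  f7: (p4, p6, p12) → 50.3685
  f8: (p4, p6, p11) → 133.8223
  f9: (p5, p6, p12) → 62.9955
  f10: (p5, p7, p12) → 47.7848
  f11: (p5, p6, p0) → 66.0108
  f12: (p5, p7, p0) → 61.2329
  f13: (p8, p3, p12) → 28.8013
  f14: (p8, p7, p12) → 7.5176
  f15: (p8, p7, p3) → 74.6533
  f16: (p14, p3, p0) → 26.3258
  f17: (p14, p7, p0) → 67.9969
  f18: (p14, p7, p3) → 60.1143
Σ area = 1114.683

Euler characteristic 11−27+18 = 2 ✓


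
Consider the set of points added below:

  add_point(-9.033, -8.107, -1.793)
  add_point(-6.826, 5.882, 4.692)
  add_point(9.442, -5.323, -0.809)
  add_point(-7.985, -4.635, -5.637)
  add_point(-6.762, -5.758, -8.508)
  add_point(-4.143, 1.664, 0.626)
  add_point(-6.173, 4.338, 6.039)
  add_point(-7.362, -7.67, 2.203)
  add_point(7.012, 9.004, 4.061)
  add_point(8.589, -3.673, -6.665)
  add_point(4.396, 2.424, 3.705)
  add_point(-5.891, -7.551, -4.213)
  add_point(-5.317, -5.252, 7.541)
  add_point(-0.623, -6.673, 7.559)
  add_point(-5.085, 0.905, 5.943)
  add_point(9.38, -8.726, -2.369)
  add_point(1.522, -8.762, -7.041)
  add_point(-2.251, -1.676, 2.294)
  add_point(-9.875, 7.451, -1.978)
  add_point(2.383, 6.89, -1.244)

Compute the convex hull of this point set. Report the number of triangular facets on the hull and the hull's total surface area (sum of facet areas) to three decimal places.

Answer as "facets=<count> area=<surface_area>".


facets=26 area=1062.937

Hull vertices (15/20): indices [0, 1, 2, 3, 4, 6, 7, 8, 9, 12, 13, 15, 16, 18, 19].

Triangle areas on the boundary:
  f1: (p13, p8, p2) → 98.1916
  f2: (p9, p8, p2) → 47.0567
  f3: (p6, p13, p8) → 87.2425
  f4: (p19, p8, p18) → 34.0284
  f5: (p19, p9, p18) → 72.5160
  f6: (p19, p9, p8) → 47.9556
  f7: (p3, p0, p18) → 31.1517
  f8: (p1, p8, p18) → 50.6132
  f9: (p1, p6, p8) → 15.1755
  f10: (p12, p6, p13) → 22.2019
  f11: (p12, p0, p18) → 78.9298
  f12: (p12, p1, p18) → 38.3091
  f13: (p12, p1, p6) → 5.8474
  f14: (p15, p9, p2) → 11.3612
  f15: (p15, p16, p9) → 27.6010
  f16: (p15, p13, p2) → 24.3197
  f17: (p15, p16, p0) → 45.3828
  f18: (p4, p3, p0) → 7.6866
  f19: (p4, p16, p0) → 33.3413
  f20: (p4, p16, p9) → 32.1882
  f21: (p4, p9, p18) → 117.4067
  f22: (p4, p3, p18) → 16.5596
  f23: (p7, p12, p13) → 14.8948
  f24: (p7, p12, p0) → 4.0058
  f25: (p7, p15, p13) → 61.4078
  f26: (p7, p15, p0) → 37.5624
Σ area = 1062.937

Euler characteristic 15−39+26 = 2 ✓


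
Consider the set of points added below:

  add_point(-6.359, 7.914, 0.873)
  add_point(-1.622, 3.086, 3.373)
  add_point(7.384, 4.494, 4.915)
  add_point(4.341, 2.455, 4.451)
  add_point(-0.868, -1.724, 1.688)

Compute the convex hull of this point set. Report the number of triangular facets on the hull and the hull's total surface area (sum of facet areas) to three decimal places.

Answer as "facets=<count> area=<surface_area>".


facets=6 area=127.677

5 of the 5 inputs are extreme points: [0, 1, 2, 3, 4].

Triangle areas on the boundary:
  f1: (p4, p2, p0) → 59.8984
  f2: (p1, p2, p0) → 26.7707
  f3: (p1, p4, p0) → 14.7505
  f4: (p3, p4, p2) → 3.6719
  f5: (p3, p1, p2) → 7.1533
  f6: (p3, p1, p4) → 15.4320
Σ area = 127.677

Euler: V−E+F = 5−9+6 = 2.


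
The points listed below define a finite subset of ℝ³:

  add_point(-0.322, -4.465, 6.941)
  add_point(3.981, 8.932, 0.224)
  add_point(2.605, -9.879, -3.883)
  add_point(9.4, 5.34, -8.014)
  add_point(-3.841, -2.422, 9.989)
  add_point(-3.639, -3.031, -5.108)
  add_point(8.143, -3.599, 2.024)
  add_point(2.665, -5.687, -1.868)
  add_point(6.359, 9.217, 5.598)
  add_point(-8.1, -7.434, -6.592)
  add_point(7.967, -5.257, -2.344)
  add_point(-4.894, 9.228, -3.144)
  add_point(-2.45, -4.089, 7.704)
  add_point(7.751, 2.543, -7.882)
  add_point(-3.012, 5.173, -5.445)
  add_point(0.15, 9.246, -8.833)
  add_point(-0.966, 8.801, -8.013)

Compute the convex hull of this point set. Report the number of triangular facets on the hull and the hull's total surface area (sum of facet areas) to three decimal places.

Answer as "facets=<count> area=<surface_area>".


Points on the hull: [0, 2, 3, 4, 6, 8, 9, 10, 11, 12, 13, 15, 16] (13 of 17).

Triangle areas on the boundary:
  f1: (p8, p15, p3) → 71.1281
  f2: (p13, p15, p9) → 91.8891
  f3: (p13, p15, p3) → 16.2320
  f4: (p11, p4, p9) → 133.7630
  f5: (p11, p8, p15) → 54.0567
  f6: (p11, p8, p4) → 108.0866
  f7: (p2, p13, p9) → 79.0222
  f8: (p16, p15, p9) → 10.0285
  f9: (p16, p11, p9) → 53.9894
  f10: (p16, p11, p15) → 2.0112
  f11: (p6, p8, p4) → 91.3053
  f12: (p6, p8, p3) → 82.1559
  f13: (p0, p6, p4) → 12.7172
  f14: (p0, p6, p2) → 48.9889
  f15: (p10, p6, p3) → 28.0809
  f16: (p10, p6, p2) → 15.1017
  f17: (p10, p13, p3) → 10.8899
  f18: (p10, p2, p13) → 32.0534
  f19: (p12, p0, p4) → 2.4375
  f20: (p12, p0, p2) → 11.6322
  f21: (p12, p4, p9) → 19.5936
  f22: (p12, p2, p9) → 76.4364
Σ area = 1051.600

Euler characteristic 13−33+22 = 2 ✓

facets=22 area=1051.600


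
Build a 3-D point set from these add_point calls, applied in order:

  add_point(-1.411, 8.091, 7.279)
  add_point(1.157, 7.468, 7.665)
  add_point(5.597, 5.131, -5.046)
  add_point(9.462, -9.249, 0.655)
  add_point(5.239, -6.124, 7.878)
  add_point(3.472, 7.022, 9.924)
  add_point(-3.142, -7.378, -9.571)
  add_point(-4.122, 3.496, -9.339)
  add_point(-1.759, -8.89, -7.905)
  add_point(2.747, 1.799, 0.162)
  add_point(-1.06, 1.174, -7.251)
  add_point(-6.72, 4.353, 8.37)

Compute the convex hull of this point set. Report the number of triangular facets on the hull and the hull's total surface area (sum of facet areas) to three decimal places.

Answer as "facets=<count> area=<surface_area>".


facets=16 area=938.979

Hull vertices (10/12): indices [0, 1, 2, 3, 4, 5, 6, 7, 8, 11].

Triangle areas on the boundary:
  f1: (p7, p6, p11) → 97.5164
  f2: (p4, p5, p11) → 70.7437
  f3: (p4, p5, p3) → 50.8901
  f4: (p0, p5, p11) → 15.9983
  f5: (p0, p7, p11) → 57.0619
  f6: (p2, p5, p3) → 118.8855
  f7: (p2, p6, p3) → 111.7214
  f8: (p2, p7, p6) → 58.5153
  f9: (p2, p0, p7) → 77.6775
  f10: (p8, p6, p3) → 10.8471
  f11: (p8, p4, p3) → 62.6937
  f12: (p8, p6, p11) → 28.4697
  f13: (p8, p4, p11) → 137.0704
  f14: (p1, p0, p5) → 2.5346
  f15: (p1, p2, p5) → 20.5451
  f16: (p1, p2, p0) → 17.8086
Σ area = 938.979

Euler characteristic 10−24+16 = 2 ✓


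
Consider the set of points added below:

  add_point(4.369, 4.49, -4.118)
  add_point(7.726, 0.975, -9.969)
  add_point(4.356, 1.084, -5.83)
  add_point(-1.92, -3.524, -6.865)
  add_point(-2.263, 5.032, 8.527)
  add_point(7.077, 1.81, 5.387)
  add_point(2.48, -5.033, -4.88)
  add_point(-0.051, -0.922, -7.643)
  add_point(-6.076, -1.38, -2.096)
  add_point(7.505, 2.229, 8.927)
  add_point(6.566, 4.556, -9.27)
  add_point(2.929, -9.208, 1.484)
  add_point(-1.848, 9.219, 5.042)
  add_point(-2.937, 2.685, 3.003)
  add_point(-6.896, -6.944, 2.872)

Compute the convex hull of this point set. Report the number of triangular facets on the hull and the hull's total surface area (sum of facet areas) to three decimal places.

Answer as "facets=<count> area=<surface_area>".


facets=18 area=804.275

Hull vertices (11/15): indices [1, 3, 4, 6, 7, 8, 9, 10, 11, 12, 14].

Triangle areas on the boundary:
  f1: (p11, p9, p14) → 73.1098
  f2: (p11, p9, p1) → 112.4613
  f3: (p8, p12, p14) → 48.6670
  f4: (p4, p12, p14) → 34.7460
  f5: (p4, p9, p14) → 71.0064
  f6: (p4, p9, p12) → 27.4083
  f7: (p6, p11, p1) → 23.2709
  f8: (p10, p8, p12) → 100.5185
  f9: (p10, p9, p12) → 102.3847
  f10: (p10, p9, p1) → 35.1250
  f11: (p3, p6, p1) → 23.8444
  f12: (p3, p8, p14) → 23.8853
  f13: (p3, p11, p14) → 51.5002
  f14: (p3, p6, p11) → 16.1997
  f15: (p7, p10, p8) → 25.0039
  f16: (p7, p3, p8) → 10.6076
  f17: (p7, p10, p1) → 15.8408
  f18: (p7, p3, p1) → 8.6950
Σ area = 804.275

Euler: V−E+F = 11−27+18 = 2.
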